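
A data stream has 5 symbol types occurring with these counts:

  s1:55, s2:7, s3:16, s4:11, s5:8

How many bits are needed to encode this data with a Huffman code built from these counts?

Greedily combine the two least-frequent nodes:
merge s2(7) and s5(8): 15
merge s4(11) and 15: 26
merge s3(16) and 26: 42
merge 42 and s1(55): 97
Each symbol's bit-cost is frequency × depth; summing gives 180 bits (equivalently 15 + 26 + 42 + 97).

180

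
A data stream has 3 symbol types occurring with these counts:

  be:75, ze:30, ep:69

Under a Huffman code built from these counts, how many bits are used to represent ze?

2

Repeatedly merge the two smallest:
merge ze(30) and ep(69): 99
merge be(75) and 99: 174
ze sits 2 levels below the root, so its codeword is 2 bits.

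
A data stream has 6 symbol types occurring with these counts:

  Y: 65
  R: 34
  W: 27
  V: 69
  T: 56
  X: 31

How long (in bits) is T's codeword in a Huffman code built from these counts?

Repeatedly merge the two smallest:
merge W(27) and X(31): 58
merge R(34) and T(56): 90
merge 58 and Y(65): 123
merge V(69) and 90: 159
merge 123 and 159: 282
The subtree containing T is merged 3 times, so code length = 3.

3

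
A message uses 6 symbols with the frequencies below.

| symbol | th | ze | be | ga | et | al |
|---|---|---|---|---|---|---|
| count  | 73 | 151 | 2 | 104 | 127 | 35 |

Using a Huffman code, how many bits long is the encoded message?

1131

Greedily combine the two least-frequent nodes:
combine be(2), al(35) → 37
combine 37, th(73) → 110
combine ga(104), 110 → 214
combine et(127), ze(151) → 278
combine 214, 278 → 492
Each symbol's bit-cost is frequency × depth; summing gives 1131 bits (equivalently 37 + 110 + 214 + 278 + 492).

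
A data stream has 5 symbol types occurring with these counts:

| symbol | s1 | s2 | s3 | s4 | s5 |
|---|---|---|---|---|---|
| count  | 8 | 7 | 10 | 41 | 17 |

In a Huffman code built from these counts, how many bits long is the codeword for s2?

Repeatedly merge the two smallest:
s2(7) + s1(8) → 15
s3(10) + 15 → 25
s5(17) + 25 → 42
s4(41) + 42 → 83
The subtree containing s2 is merged 4 times, so code length = 4.

4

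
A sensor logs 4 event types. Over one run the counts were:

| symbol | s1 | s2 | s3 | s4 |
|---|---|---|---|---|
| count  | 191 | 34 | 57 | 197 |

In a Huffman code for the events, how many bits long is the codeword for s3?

Build the tree from the bottom:
s2(34) + s3(57) → 91
91 + s1(191) → 282
s4(197) + 282 → 479
s3 sits 3 levels below the root, so its codeword is 3 bits.

3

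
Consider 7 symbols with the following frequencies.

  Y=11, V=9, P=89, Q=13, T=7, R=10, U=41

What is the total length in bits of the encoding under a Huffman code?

Merge the two smallest weights repeatedly:
combine T(7), V(9) → 16
combine R(10), Y(11) → 21
combine Q(13), 16 → 29
combine 21, 29 → 50
combine U(41), 50 → 91
combine P(89), 91 → 180
The encoded length is the sum of every internal node's weight: 16 + 21 + 29 + 50 + 91 + 180 = 387 bits.

387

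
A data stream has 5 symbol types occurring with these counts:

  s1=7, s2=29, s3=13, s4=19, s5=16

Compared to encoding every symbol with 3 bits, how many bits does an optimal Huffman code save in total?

64

Fixed-length: 3 bits × 84 symbols = 252 bits.
Huffman merges:
s1(7) + s3(13) → 20
s5(16) + s4(19) → 35
20 + s2(29) → 49
35 + 49 → 84
Huffman total = 20 + 35 + 49 + 84 = 188 bits.
Saving = 252 − 188 = 64 bits.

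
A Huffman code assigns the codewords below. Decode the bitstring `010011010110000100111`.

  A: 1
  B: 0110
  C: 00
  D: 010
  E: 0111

DBABCDE

Read left to right; each codeword is recognised as soon as it completes (prefix code):
  010→D | 0110→B | 1→A | 0110→B | 00→C | 010→D | 0111→E
Decoded message: DBABCDE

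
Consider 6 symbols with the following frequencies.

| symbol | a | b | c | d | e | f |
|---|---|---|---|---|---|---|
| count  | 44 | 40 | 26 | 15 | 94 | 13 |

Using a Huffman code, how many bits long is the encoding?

536

Build the Huffman tree bottom-up:
combine f(13), d(15) → 28
combine c(26), 28 → 54
combine b(40), a(44) → 84
combine 54, 84 → 138
combine e(94), 138 → 232
Each symbol's bit-cost is frequency × depth; summing gives 536 bits (equivalently 28 + 54 + 84 + 138 + 232).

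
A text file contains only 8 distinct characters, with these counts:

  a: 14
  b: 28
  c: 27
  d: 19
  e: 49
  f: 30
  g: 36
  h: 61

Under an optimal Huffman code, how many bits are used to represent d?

4

Build the tree from the bottom:
a(14) + d(19) → 33
c(27) + b(28) → 55
f(30) + 33 → 63
g(36) + e(49) → 85
55 + h(61) → 116
63 + 85 → 148
116 + 148 → 264
The subtree containing d is merged 4 times, so code length = 4.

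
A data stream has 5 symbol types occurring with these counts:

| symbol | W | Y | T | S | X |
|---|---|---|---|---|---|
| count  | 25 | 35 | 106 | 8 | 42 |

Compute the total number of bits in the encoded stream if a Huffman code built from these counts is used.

Greedily combine the two least-frequent nodes:
merge S(8) and W(25): 33
merge 33 and Y(35): 68
merge X(42) and 68: 110
merge T(106) and 110: 216
Total encoded bits = sum of merged weights = 33 + 68 + 110 + 216 = 427.

427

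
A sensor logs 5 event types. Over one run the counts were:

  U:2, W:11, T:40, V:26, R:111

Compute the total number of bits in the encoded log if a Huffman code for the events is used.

Build the Huffman tree bottom-up:
U(2) + W(11) → 13
13 + V(26) → 39
39 + T(40) → 79
79 + R(111) → 190
Each symbol's bit-cost is frequency × depth; summing gives 321 bits (equivalently 13 + 39 + 79 + 190).

321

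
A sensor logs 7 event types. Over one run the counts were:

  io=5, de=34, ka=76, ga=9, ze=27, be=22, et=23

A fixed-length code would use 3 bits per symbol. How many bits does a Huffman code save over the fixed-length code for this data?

Fixed-length: 3 bits × 196 symbols = 588 bits.
Huffman merges:
io(5) + ga(9) → 14
14 + be(22) → 36
et(23) + ze(27) → 50
de(34) + 36 → 70
50 + 70 → 120
ka(76) + 120 → 196
Huffman total = 14 + 36 + 50 + 70 + 120 + 196 = 486 bits.
Saving = 588 − 486 = 102 bits.

102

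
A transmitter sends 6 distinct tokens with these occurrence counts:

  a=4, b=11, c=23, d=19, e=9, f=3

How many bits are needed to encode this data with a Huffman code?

Greedily combine the two least-frequent nodes:
f(3) + a(4) → 7
7 + e(9) → 16
b(11) + 16 → 27
d(19) + c(23) → 42
27 + 42 → 69
The encoded length is the sum of every internal node's weight: 7 + 16 + 27 + 42 + 69 = 161 bits.

161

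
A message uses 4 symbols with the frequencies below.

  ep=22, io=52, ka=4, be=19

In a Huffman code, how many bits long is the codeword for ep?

Huffman merges, smallest pair first:
merge ka(4) and be(19): 23
merge ep(22) and 23: 45
merge 45 and io(52): 97
ep sits 2 levels below the root, so its codeword is 2 bits.

2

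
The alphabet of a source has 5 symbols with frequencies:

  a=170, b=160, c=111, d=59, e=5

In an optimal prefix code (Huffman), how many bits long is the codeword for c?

Huffman merges, smallest pair first:
e(5) + d(59) → 64
64 + c(111) → 175
b(160) + a(170) → 330
175 + 330 → 505
c sits 2 levels below the root, so its codeword is 2 bits.

2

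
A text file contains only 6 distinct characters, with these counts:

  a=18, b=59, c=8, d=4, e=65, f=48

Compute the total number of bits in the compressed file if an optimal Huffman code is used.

Greedily combine the two least-frequent nodes:
combine d(4), c(8) → 12
combine 12, a(18) → 30
combine 30, f(48) → 78
combine b(59), e(65) → 124
combine 78, 124 → 202
Each symbol's bit-cost is frequency × depth; summing gives 446 bits (equivalently 12 + 30 + 78 + 124 + 202).

446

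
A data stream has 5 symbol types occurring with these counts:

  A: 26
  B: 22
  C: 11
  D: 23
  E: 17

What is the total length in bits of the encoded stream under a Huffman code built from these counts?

226

Greedily combine the two least-frequent nodes:
C(11) + E(17) → 28
B(22) + D(23) → 45
A(26) + 28 → 54
45 + 54 → 99
Each symbol's bit-cost is frequency × depth; summing gives 226 bits (equivalently 28 + 45 + 54 + 99).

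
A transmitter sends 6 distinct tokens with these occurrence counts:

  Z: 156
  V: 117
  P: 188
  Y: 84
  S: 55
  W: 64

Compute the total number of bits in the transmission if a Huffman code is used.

1648

Build the Huffman tree bottom-up:
S(55) + W(64) → 119
Y(84) + V(117) → 201
119 + Z(156) → 275
P(188) + 201 → 389
275 + 389 → 664
Total encoded bits = sum of merged weights = 119 + 201 + 275 + 389 + 664 = 1648.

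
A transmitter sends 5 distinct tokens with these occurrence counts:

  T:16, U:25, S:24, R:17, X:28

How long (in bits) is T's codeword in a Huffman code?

3

Huffman merges, smallest pair first:
combine T(16), R(17) → 33
combine S(24), U(25) → 49
combine X(28), 33 → 61
combine 49, 61 → 110
T sits 3 levels below the root, so its codeword is 3 bits.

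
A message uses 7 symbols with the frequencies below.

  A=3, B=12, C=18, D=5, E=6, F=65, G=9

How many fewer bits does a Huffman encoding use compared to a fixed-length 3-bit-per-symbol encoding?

108

Fixed-length: 3 bits × 118 symbols = 354 bits.
Huffman merges:
combine A(3), D(5) → 8
combine E(6), 8 → 14
combine G(9), B(12) → 21
combine 14, C(18) → 32
combine 21, 32 → 53
combine 53, F(65) → 118
Huffman total = 8 + 14 + 21 + 32 + 53 + 118 = 246 bits.
Saving = 354 − 246 = 108 bits.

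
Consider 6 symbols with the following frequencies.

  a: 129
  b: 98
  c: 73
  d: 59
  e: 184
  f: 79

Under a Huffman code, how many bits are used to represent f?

Build the tree from the bottom:
combine d(59), c(73) → 132
combine f(79), b(98) → 177
combine a(129), 132 → 261
combine 177, e(184) → 361
combine 261, 361 → 622
f sits 3 levels below the root, so its codeword is 3 bits.

3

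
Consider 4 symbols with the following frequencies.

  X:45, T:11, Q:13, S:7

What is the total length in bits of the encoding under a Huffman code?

125

Greedily combine the two least-frequent nodes:
merge S(7) and T(11): 18
merge Q(13) and 18: 31
merge 31 and X(45): 76
The encoded length is the sum of every internal node's weight: 18 + 31 + 76 = 125 bits.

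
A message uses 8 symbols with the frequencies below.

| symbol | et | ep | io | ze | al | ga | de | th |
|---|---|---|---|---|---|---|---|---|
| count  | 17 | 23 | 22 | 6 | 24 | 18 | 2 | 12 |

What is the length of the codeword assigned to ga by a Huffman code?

Build the tree from the bottom:
merge de(2) and ze(6): 8
merge 8 and th(12): 20
merge et(17) and ga(18): 35
merge 20 and io(22): 42
merge ep(23) and al(24): 47
merge 35 and 42: 77
merge 47 and 77: 124
ga's leaf is at depth 3, giving a 3-bit codeword.

3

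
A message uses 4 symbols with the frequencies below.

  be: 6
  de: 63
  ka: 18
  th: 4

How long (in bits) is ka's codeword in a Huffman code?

Huffman merges, smallest pair first:
combine th(4), be(6) → 10
combine 10, ka(18) → 28
combine 28, de(63) → 91
ka sits 2 levels below the root, so its codeword is 2 bits.

2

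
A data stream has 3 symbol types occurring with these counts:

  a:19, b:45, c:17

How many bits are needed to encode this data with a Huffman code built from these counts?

117

Greedily combine the two least-frequent nodes:
combine c(17), a(19) → 36
combine 36, b(45) → 81
Total encoded bits = sum of merged weights = 36 + 81 = 117.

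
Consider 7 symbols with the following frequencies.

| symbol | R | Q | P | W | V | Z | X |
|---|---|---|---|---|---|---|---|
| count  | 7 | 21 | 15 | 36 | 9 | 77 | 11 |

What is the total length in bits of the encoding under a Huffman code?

416

Greedily combine the two least-frequent nodes:
combine R(7), V(9) → 16
combine X(11), P(15) → 26
combine 16, Q(21) → 37
combine 26, W(36) → 62
combine 37, 62 → 99
combine Z(77), 99 → 176
Each symbol's bit-cost is frequency × depth; summing gives 416 bits (equivalently 16 + 26 + 37 + 62 + 99 + 176).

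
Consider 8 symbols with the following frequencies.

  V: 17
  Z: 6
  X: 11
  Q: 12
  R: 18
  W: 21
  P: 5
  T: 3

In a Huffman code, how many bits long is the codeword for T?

5

Build the tree from the bottom:
T(3) + P(5) → 8
Z(6) + 8 → 14
X(11) + Q(12) → 23
14 + V(17) → 31
R(18) + W(21) → 39
23 + 31 → 54
39 + 54 → 93
T sits 5 levels below the root, so its codeword is 5 bits.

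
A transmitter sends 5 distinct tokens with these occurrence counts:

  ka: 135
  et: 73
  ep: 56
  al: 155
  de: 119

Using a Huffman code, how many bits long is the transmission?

1205

Merge the two smallest weights repeatedly:
merge ep(56) and et(73): 129
merge de(119) and 129: 248
merge ka(135) and al(155): 290
merge 248 and 290: 538
The encoded length is the sum of every internal node's weight: 129 + 248 + 290 + 538 = 1205 bits.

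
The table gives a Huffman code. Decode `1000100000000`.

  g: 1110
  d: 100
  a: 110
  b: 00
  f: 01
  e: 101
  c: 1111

dfbbbb

Read left to right; each codeword is recognised as soon as it completes (prefix code):
  100→d | 01→f | 00→b | 00→b | 00→b | 00→b
Decoded message: dfbbbb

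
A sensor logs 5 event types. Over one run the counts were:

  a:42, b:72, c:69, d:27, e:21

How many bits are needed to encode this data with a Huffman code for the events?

510

Build the Huffman tree bottom-up:
combine e(21), d(27) → 48
combine a(42), 48 → 90
combine c(69), b(72) → 141
combine 90, 141 → 231
The encoded length is the sum of every internal node's weight: 48 + 90 + 141 + 231 = 510 bits.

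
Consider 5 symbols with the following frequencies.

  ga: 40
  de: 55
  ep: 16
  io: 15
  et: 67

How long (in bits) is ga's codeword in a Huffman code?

Build the tree from the bottom:
merge io(15) and ep(16): 31
merge 31 and ga(40): 71
merge de(55) and et(67): 122
merge 71 and 122: 193
ga's leaf is at depth 2, giving a 2-bit codeword.

2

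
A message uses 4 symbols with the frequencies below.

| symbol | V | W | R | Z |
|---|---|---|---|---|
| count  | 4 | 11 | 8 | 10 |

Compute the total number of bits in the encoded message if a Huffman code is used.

Greedily combine the two least-frequent nodes:
combine V(4), R(8) → 12
combine Z(10), W(11) → 21
combine 12, 21 → 33
The encoded length is the sum of every internal node's weight: 12 + 21 + 33 = 66 bits.

66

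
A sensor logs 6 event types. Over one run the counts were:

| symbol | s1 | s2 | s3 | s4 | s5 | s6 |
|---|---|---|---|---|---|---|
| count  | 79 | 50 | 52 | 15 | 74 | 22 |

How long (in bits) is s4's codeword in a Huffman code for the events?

Build the tree from the bottom:
combine s4(15), s6(22) → 37
combine 37, s2(50) → 87
combine s3(52), s5(74) → 126
combine s1(79), 87 → 166
combine 126, 166 → 292
The subtree containing s4 is merged 4 times, so code length = 4.

4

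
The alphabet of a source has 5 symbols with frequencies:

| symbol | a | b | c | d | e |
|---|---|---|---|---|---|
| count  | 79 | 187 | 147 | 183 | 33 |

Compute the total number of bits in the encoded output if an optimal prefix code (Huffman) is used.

1370

Greedily combine the two least-frequent nodes:
merge e(33) and a(79): 112
merge 112 and c(147): 259
merge d(183) and b(187): 370
merge 259 and 370: 629
Each symbol's bit-cost is frequency × depth; summing gives 1370 bits (equivalently 112 + 259 + 370 + 629).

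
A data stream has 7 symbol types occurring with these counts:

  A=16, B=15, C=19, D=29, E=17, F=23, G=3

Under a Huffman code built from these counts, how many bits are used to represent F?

2

Build the tree from the bottom:
combine G(3), B(15) → 18
combine A(16), E(17) → 33
combine 18, C(19) → 37
combine F(23), D(29) → 52
combine 33, 37 → 70
combine 52, 70 → 122
The subtree containing F is merged 2 times, so code length = 2.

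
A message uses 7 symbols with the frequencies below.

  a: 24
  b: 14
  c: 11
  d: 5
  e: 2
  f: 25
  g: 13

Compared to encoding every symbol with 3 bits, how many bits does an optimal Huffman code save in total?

Fixed-length: 3 bits × 94 symbols = 282 bits.
Huffman merges:
merge e(2) and d(5): 7
merge 7 and c(11): 18
merge g(13) and b(14): 27
merge 18 and a(24): 42
merge f(25) and 27: 52
merge 42 and 52: 94
Huffman total = 7 + 18 + 27 + 42 + 52 + 94 = 240 bits.
Saving = 282 − 240 = 42 bits.

42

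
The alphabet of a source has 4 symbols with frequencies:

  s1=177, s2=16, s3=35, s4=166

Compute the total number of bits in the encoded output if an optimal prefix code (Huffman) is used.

662

Build the Huffman tree bottom-up:
s2(16) + s3(35) → 51
51 + s4(166) → 217
s1(177) + 217 → 394
Each symbol's bit-cost is frequency × depth; summing gives 662 bits (equivalently 51 + 217 + 394).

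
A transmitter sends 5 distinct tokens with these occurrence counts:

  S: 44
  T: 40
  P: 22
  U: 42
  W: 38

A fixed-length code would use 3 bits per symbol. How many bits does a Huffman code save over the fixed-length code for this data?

Fixed-length: 3 bits × 186 symbols = 558 bits.
Huffman merges:
merge P(22) and W(38): 60
merge T(40) and U(42): 82
merge S(44) and 60: 104
merge 82 and 104: 186
Huffman total = 60 + 82 + 104 + 186 = 432 bits.
Saving = 558 − 432 = 126 bits.

126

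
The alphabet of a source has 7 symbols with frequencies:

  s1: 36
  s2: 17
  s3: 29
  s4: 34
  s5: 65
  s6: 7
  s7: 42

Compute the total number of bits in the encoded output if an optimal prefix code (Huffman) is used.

607

Build the Huffman tree bottom-up:
s6(7) + s2(17) → 24
24 + s3(29) → 53
s4(34) + s1(36) → 70
s7(42) + 53 → 95
s5(65) + 70 → 135
95 + 135 → 230
The encoded length is the sum of every internal node's weight: 24 + 53 + 70 + 95 + 135 + 230 = 607 bits.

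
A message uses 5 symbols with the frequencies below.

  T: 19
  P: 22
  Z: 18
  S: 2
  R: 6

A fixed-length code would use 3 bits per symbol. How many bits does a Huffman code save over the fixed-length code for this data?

Fixed-length: 3 bits × 67 symbols = 201 bits.
Huffman merges:
merge S(2) and R(6): 8
merge 8 and Z(18): 26
merge T(19) and P(22): 41
merge 26 and 41: 67
Huffman total = 8 + 26 + 41 + 67 = 142 bits.
Saving = 201 − 142 = 59 bits.

59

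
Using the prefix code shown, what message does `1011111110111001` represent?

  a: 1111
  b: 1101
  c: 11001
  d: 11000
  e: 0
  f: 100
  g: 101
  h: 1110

Read left to right; each codeword is recognised as soon as it completes (prefix code):
  101→g | 1111→a | 1101→b | 11001→c
Decoded message: gabc

gabc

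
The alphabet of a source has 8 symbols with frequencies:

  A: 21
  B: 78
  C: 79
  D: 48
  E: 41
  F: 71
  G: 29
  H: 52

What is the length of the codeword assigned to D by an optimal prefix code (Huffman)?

Repeatedly merge the two smallest:
combine A(21), G(29) → 50
combine E(41), D(48) → 89
combine 50, H(52) → 102
combine F(71), B(78) → 149
combine C(79), 89 → 168
combine 102, 149 → 251
combine 168, 251 → 419
D sits 3 levels below the root, so its codeword is 3 bits.

3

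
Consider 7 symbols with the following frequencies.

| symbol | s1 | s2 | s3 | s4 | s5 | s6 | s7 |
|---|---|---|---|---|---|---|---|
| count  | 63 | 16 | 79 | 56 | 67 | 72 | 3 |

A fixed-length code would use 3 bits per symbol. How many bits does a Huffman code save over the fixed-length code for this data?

Fixed-length: 3 bits × 356 symbols = 1068 bits.
Huffman merges:
merge s7(3) and s2(16): 19
merge 19 and s4(56): 75
merge s1(63) and s5(67): 130
merge s6(72) and 75: 147
merge s3(79) and 130: 209
merge 147 and 209: 356
Huffman total = 19 + 75 + 130 + 147 + 209 + 356 = 936 bits.
Saving = 1068 − 936 = 132 bits.

132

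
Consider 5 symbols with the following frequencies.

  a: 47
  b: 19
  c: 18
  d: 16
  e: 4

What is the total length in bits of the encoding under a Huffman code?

218

Merge the two smallest weights repeatedly:
combine e(4), d(16) → 20
combine c(18), b(19) → 37
combine 20, 37 → 57
combine a(47), 57 → 104
The encoded length is the sum of every internal node's weight: 20 + 37 + 57 + 104 = 218 bits.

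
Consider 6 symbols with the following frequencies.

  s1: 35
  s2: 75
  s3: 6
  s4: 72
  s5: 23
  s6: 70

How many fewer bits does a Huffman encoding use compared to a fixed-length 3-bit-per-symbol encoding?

Fixed-length: 3 bits × 281 symbols = 843 bits.
Huffman merges:
combine s3(6), s5(23) → 29
combine 29, s1(35) → 64
combine 64, s6(70) → 134
combine s4(72), s2(75) → 147
combine 134, 147 → 281
Huffman total = 29 + 64 + 134 + 147 + 281 = 655 bits.
Saving = 843 − 655 = 188 bits.

188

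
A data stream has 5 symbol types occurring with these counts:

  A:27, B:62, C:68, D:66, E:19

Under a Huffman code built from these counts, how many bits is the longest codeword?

Merge the two lowest-weight nodes at each step:
E(19) + A(27) → 46
46 + B(62) → 108
D(66) + C(68) → 134
108 + 134 → 242
The rarest symbols sit at the bottom; the longest codeword is 3 bits.

3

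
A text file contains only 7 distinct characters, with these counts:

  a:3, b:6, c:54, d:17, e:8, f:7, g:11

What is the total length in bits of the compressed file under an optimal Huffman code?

Greedily combine the two least-frequent nodes:
combine a(3), b(6) → 9
combine f(7), e(8) → 15
combine 9, g(11) → 20
combine 15, d(17) → 32
combine 20, 32 → 52
combine 52, c(54) → 106
Each symbol's bit-cost is frequency × depth; summing gives 234 bits (equivalently 9 + 15 + 20 + 32 + 52 + 106).

234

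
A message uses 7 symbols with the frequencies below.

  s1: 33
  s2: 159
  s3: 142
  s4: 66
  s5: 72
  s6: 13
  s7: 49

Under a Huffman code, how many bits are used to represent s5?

3

Build the tree from the bottom:
combine s6(13), s1(33) → 46
combine 46, s7(49) → 95
combine s4(66), s5(72) → 138
combine 95, 138 → 233
combine s3(142), s2(159) → 301
combine 233, 301 → 534
The subtree containing s5 is merged 3 times, so code length = 3.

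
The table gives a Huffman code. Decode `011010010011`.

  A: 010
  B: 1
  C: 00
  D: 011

Read left to right; each codeword is recognised as soon as it completes (prefix code):
  011→D | 010→A | 010→A | 011→D
Decoded message: DAAD

DAAD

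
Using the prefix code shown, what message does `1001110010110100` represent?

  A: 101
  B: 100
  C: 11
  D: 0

BCBAADD

Read left to right; each codeword is recognised as soon as it completes (prefix code):
  100→B | 11→C | 100→B | 101→A | 101→A | 0→D | 0→D
Decoded message: BCBAADD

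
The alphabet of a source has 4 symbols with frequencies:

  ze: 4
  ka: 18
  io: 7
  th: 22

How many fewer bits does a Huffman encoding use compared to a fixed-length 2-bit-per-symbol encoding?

11

Fixed-length: 2 bits × 51 symbols = 102 bits.
Huffman merges:
combine ze(4), io(7) → 11
combine 11, ka(18) → 29
combine th(22), 29 → 51
Huffman total = 11 + 29 + 51 = 91 bits.
Saving = 102 − 91 = 11 bits.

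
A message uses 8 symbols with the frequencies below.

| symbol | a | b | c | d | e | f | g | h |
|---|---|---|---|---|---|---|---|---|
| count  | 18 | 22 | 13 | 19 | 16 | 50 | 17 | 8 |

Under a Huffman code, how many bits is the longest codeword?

4

Merge the two lowest-weight nodes at each step:
combine h(8), c(13) → 21
combine e(16), g(17) → 33
combine a(18), d(19) → 37
combine 21, b(22) → 43
combine 33, 37 → 70
combine 43, f(50) → 93
combine 70, 93 → 163
The first pair merged (h, c) ends up deepest, at depth 4.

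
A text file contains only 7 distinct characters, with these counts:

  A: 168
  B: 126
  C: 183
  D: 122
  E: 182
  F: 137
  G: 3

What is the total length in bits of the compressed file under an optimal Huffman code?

Greedily combine the two least-frequent nodes:
combine G(3), D(122) → 125
combine 125, B(126) → 251
combine F(137), A(168) → 305
combine E(182), C(183) → 365
combine 251, 305 → 556
combine 365, 556 → 921
The encoded length is the sum of every internal node's weight: 125 + 251 + 305 + 365 + 556 + 921 = 2523 bits.

2523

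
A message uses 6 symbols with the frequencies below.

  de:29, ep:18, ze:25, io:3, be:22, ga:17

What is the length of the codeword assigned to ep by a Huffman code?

Huffman merges, smallest pair first:
merge io(3) and ga(17): 20
merge ep(18) and 20: 38
merge be(22) and ze(25): 47
merge de(29) and 38: 67
merge 47 and 67: 114
The subtree containing ep is merged 3 times, so code length = 3.

3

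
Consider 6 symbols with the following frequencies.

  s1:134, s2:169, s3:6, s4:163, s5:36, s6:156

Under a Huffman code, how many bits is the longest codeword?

4

Merge the two lowest-weight nodes at each step:
combine s3(6), s5(36) → 42
combine 42, s1(134) → 176
combine s6(156), s4(163) → 319
combine s2(169), 176 → 345
combine 319, 345 → 664
The first pair merged (s3, s5) ends up deepest, at depth 4.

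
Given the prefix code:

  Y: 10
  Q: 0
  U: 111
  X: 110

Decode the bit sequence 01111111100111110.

Read left to right; each codeword is recognised as soon as it completes (prefix code):
  0→Q | 111→U | 111→U | 110→X | 0→Q | 111→U | 110→X
Decoded message: QUUXQUX

QUUXQUX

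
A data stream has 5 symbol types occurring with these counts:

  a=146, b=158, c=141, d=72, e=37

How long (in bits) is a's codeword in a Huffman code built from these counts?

Repeatedly merge the two smallest:
e(37) + d(72) → 109
109 + c(141) → 250
a(146) + b(158) → 304
250 + 304 → 554
The subtree containing a is merged 2 times, so code length = 2.

2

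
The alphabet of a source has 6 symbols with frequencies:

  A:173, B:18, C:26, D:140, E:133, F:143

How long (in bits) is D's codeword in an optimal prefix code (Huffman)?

Repeatedly merge the two smallest:
combine B(18), C(26) → 44
combine 44, E(133) → 177
combine D(140), F(143) → 283
combine A(173), 177 → 350
combine 283, 350 → 633
D sits 2 levels below the root, so its codeword is 2 bits.

2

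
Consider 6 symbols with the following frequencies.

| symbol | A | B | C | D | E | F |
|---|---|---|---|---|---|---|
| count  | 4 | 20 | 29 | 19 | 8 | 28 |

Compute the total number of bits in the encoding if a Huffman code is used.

259

Build the Huffman tree bottom-up:
combine A(4), E(8) → 12
combine 12, D(19) → 31
combine B(20), F(28) → 48
combine C(29), 31 → 60
combine 48, 60 → 108
The encoded length is the sum of every internal node's weight: 12 + 31 + 48 + 60 + 108 = 259 bits.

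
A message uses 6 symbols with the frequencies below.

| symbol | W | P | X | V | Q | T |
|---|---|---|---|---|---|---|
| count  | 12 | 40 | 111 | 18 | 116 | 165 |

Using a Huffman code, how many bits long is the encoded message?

Merge the two smallest weights repeatedly:
merge W(12) and V(18): 30
merge 30 and P(40): 70
merge 70 and X(111): 181
merge Q(116) and T(165): 281
merge 181 and 281: 462
Each symbol's bit-cost is frequency × depth; summing gives 1024 bits (equivalently 30 + 70 + 181 + 281 + 462).

1024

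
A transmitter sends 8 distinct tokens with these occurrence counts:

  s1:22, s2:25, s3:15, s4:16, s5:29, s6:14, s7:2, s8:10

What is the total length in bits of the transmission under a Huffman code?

Build the Huffman tree bottom-up:
s7(2) + s8(10) → 12
12 + s6(14) → 26
s3(15) + s4(16) → 31
s1(22) + s2(25) → 47
26 + s5(29) → 55
31 + 47 → 78
55 + 78 → 133
Total encoded bits = sum of merged weights = 12 + 26 + 31 + 47 + 55 + 78 + 133 = 382.

382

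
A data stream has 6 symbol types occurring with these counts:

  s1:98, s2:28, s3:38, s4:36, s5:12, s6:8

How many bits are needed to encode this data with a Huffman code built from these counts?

484

Greedily combine the two least-frequent nodes:
merge s6(8) and s5(12): 20
merge 20 and s2(28): 48
merge s4(36) and s3(38): 74
merge 48 and 74: 122
merge s1(98) and 122: 220
The encoded length is the sum of every internal node's weight: 20 + 48 + 74 + 122 + 220 = 484 bits.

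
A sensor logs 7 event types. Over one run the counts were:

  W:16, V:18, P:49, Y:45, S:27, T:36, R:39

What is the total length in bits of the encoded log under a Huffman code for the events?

Greedily combine the two least-frequent nodes:
W(16) + V(18) → 34
S(27) + 34 → 61
T(36) + R(39) → 75
Y(45) + P(49) → 94
61 + 75 → 136
94 + 136 → 230
Each symbol's bit-cost is frequency × depth; summing gives 630 bits (equivalently 34 + 61 + 75 + 94 + 136 + 230).

630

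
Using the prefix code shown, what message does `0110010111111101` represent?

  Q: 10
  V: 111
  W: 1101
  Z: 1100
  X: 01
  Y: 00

Read left to right; each codeword is recognised as soon as it completes (prefix code):
  01→X | 10→Q | 01→X | 01→X | 111→V | 111→V | 01→X
Decoded message: XQXXVVX

XQXXVVX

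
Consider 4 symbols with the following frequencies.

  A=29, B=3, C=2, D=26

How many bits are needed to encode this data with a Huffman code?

Merge the two smallest weights repeatedly:
merge C(2) and B(3): 5
merge 5 and D(26): 31
merge A(29) and 31: 60
Total encoded bits = sum of merged weights = 5 + 31 + 60 = 96.

96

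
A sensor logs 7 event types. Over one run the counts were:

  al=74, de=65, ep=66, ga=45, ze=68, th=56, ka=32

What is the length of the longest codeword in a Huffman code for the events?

3

Merge the two lowest-weight nodes at each step:
ka(32) + ga(45) → 77
th(56) + de(65) → 121
ep(66) + ze(68) → 134
al(74) + 77 → 151
121 + 134 → 255
151 + 255 → 406
Maximum depth reached is 3.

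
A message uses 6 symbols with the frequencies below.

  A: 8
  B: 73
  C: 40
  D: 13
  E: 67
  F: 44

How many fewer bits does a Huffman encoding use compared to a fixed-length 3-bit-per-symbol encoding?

Fixed-length: 3 bits × 245 symbols = 735 bits.
Huffman merges:
A(8) + D(13) → 21
21 + C(40) → 61
F(44) + 61 → 105
E(67) + B(73) → 140
105 + 140 → 245
Huffman total = 21 + 61 + 105 + 140 + 245 = 572 bits.
Saving = 735 − 572 = 163 bits.

163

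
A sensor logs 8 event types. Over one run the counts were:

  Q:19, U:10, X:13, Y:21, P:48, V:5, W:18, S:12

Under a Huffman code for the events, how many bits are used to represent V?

Huffman merges, smallest pair first:
merge V(5) and U(10): 15
merge S(12) and X(13): 25
merge 15 and W(18): 33
merge Q(19) and Y(21): 40
merge 25 and 33: 58
merge 40 and P(48): 88
merge 58 and 88: 146
V's leaf is at depth 4, giving a 4-bit codeword.

4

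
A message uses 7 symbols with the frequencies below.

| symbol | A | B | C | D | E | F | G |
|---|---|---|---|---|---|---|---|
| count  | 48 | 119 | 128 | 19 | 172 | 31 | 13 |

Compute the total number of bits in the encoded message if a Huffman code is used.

Greedily combine the two least-frequent nodes:
merge G(13) and D(19): 32
merge F(31) and 32: 63
merge A(48) and 63: 111
merge 111 and B(119): 230
merge C(128) and E(172): 300
merge 230 and 300: 530
Total encoded bits = sum of merged weights = 32 + 63 + 111 + 230 + 300 + 530 = 1266.

1266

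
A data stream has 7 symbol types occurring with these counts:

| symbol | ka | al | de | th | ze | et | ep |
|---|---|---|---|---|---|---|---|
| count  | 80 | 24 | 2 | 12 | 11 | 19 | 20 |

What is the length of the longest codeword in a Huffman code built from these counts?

5

Merge the two lowest-weight nodes at each step:
de(2) + ze(11) → 13
th(12) + 13 → 25
et(19) + ep(20) → 39
al(24) + 25 → 49
39 + 49 → 88
ka(80) + 88 → 168
The first pair merged (de, ze) ends up deepest, at depth 5.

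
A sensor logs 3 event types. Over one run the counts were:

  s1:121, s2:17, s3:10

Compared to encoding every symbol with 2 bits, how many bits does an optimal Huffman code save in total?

121

Fixed-length: 2 bits × 148 symbols = 296 bits.
Huffman merges:
combine s3(10), s2(17) → 27
combine 27, s1(121) → 148
Huffman total = 27 + 148 = 175 bits.
Saving = 296 − 175 = 121 bits.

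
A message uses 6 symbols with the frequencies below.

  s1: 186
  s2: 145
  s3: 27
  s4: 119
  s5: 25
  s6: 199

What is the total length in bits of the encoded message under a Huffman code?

1625

Build the Huffman tree bottom-up:
merge s5(25) and s3(27): 52
merge 52 and s4(119): 171
merge s2(145) and 171: 316
merge s1(186) and s6(199): 385
merge 316 and 385: 701
Total encoded bits = sum of merged weights = 52 + 171 + 316 + 385 + 701 = 1625.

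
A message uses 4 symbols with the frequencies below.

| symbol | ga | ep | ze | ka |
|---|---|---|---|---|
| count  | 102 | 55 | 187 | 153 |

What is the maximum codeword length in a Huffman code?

3

Merge the two lowest-weight nodes at each step:
merge ep(55) and ga(102): 157
merge ka(153) and 157: 310
merge ze(187) and 310: 497
The rarest symbols sit at the bottom; the longest codeword is 3 bits.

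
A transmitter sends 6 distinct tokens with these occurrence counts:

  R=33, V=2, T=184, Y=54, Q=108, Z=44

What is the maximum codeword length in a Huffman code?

Merge the two lowest-weight nodes at each step:
merge V(2) and R(33): 35
merge 35 and Z(44): 79
merge Y(54) and 79: 133
merge Q(108) and 133: 241
merge T(184) and 241: 425
The first pair merged (V, R) ends up deepest, at depth 5.

5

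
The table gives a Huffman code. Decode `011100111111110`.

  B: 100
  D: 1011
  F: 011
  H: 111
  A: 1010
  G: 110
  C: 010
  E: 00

FBHHG

Read left to right; each codeword is recognised as soon as it completes (prefix code):
  011→F | 100→B | 111→H | 111→H | 110→G
Decoded message: FBHHG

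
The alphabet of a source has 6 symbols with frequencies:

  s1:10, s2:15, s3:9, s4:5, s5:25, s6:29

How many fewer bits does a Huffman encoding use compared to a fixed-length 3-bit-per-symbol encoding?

55

Fixed-length: 3 bits × 93 symbols = 279 bits.
Huffman merges:
merge s4(5) and s3(9): 14
merge s1(10) and 14: 24
merge s2(15) and 24: 39
merge s5(25) and s6(29): 54
merge 39 and 54: 93
Huffman total = 14 + 24 + 39 + 54 + 93 = 224 bits.
Saving = 279 − 224 = 55 bits.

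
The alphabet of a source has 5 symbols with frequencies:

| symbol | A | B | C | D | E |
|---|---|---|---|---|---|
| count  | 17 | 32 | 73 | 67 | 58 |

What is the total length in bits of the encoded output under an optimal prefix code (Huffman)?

543

Greedily combine the two least-frequent nodes:
combine A(17), B(32) → 49
combine 49, E(58) → 107
combine D(67), C(73) → 140
combine 107, 140 → 247
Each symbol's bit-cost is frequency × depth; summing gives 543 bits (equivalently 49 + 107 + 140 + 247).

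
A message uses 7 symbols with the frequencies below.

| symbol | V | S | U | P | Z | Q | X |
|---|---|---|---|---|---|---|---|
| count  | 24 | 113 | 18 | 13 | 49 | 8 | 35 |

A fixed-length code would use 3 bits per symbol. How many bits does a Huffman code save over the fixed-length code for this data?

166

Fixed-length: 3 bits × 260 symbols = 780 bits.
Huffman merges:
Q(8) + P(13) → 21
U(18) + 21 → 39
V(24) + X(35) → 59
39 + Z(49) → 88
59 + 88 → 147
S(113) + 147 → 260
Huffman total = 21 + 39 + 59 + 88 + 147 + 260 = 614 bits.
Saving = 780 − 614 = 166 bits.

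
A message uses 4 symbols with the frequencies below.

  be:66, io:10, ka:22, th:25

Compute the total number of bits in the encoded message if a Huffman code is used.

212

Merge the two smallest weights repeatedly:
combine io(10), ka(22) → 32
combine th(25), 32 → 57
combine 57, be(66) → 123
The encoded length is the sum of every internal node's weight: 32 + 57 + 123 = 212 bits.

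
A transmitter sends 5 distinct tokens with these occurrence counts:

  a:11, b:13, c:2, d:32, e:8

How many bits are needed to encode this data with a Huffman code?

Merge the two smallest weights repeatedly:
c(2) + e(8) → 10
10 + a(11) → 21
b(13) + 21 → 34
d(32) + 34 → 66
Total encoded bits = sum of merged weights = 10 + 21 + 34 + 66 = 131.

131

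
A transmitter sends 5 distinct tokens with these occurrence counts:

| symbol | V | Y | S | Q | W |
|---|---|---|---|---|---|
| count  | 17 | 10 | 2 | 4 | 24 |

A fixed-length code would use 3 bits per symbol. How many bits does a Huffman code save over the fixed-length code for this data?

59

Fixed-length: 3 bits × 57 symbols = 171 bits.
Huffman merges:
combine S(2), Q(4) → 6
combine 6, Y(10) → 16
combine 16, V(17) → 33
combine W(24), 33 → 57
Huffman total = 6 + 16 + 33 + 57 = 112 bits.
Saving = 171 − 112 = 59 bits.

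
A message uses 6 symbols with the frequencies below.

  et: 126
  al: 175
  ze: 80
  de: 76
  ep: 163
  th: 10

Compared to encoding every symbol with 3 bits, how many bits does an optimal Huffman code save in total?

Fixed-length: 3 bits × 630 symbols = 1890 bits.
Huffman merges:
merge th(10) and de(76): 86
merge ze(80) and 86: 166
merge et(126) and ep(163): 289
merge 166 and al(175): 341
merge 289 and 341: 630
Huffman total = 86 + 166 + 289 + 341 + 630 = 1512 bits.
Saving = 1890 − 1512 = 378 bits.

378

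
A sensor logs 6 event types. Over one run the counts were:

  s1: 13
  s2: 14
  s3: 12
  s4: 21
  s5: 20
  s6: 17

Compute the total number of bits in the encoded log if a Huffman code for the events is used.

250

Merge the two smallest weights repeatedly:
combine s3(12), s1(13) → 25
combine s2(14), s6(17) → 31
combine s5(20), s4(21) → 41
combine 25, 31 → 56
combine 41, 56 → 97
The encoded length is the sum of every internal node's weight: 25 + 31 + 41 + 56 + 97 = 250 bits.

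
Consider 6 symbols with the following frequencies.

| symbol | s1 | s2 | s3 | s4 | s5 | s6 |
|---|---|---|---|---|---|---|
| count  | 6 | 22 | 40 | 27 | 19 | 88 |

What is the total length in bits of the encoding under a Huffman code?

Greedily combine the two least-frequent nodes:
s1(6) + s5(19) → 25
s2(22) + 25 → 47
s4(27) + s3(40) → 67
47 + 67 → 114
s6(88) + 114 → 202
The encoded length is the sum of every internal node's weight: 25 + 47 + 67 + 114 + 202 = 455 bits.

455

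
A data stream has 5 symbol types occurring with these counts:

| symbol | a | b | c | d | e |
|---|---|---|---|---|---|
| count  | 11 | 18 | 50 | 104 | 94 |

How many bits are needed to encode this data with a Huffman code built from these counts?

558

Greedily combine the two least-frequent nodes:
a(11) + b(18) → 29
29 + c(50) → 79
79 + e(94) → 173
d(104) + 173 → 277
Each symbol's bit-cost is frequency × depth; summing gives 558 bits (equivalently 29 + 79 + 173 + 277).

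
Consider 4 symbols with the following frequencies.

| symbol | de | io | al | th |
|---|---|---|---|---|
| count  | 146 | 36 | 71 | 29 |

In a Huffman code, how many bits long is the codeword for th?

Build the tree from the bottom:
merge th(29) and io(36): 65
merge 65 and al(71): 136
merge 136 and de(146): 282
The subtree containing th is merged 3 times, so code length = 3.

3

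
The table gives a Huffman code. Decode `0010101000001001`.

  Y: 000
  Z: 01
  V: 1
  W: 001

Read left to right; each codeword is recognised as soon as it completes (prefix code):
  001→W | 01→Z | 01→Z | 000→Y | 001→W | 001→W
Decoded message: WZZYWW

WZZYWW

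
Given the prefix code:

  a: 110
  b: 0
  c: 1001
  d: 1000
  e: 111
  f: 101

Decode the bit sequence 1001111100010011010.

Read left to right; each codeword is recognised as soon as it completes (prefix code):
  1001→c | 111→e | 1000→d | 1001→c | 101→f | 0→b
Decoded message: cedcfb

cedcfb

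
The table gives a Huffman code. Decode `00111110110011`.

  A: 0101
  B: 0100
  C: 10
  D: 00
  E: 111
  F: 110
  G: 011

Read left to right; each codeword is recognised as soon as it completes (prefix code):
  00→D | 111→E | 110→F | 110→F | 011→G
Decoded message: DEFFG

DEFFG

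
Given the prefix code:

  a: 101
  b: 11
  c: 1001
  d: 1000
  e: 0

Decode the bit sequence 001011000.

eead

Read left to right; each codeword is recognised as soon as it completes (prefix code):
  0→e | 0→e | 101→a | 1000→d
Decoded message: eead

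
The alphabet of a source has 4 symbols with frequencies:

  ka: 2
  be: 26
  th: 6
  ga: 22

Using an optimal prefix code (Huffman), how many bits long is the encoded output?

94

Merge the two smallest weights repeatedly:
combine ka(2), th(6) → 8
combine 8, ga(22) → 30
combine be(26), 30 → 56
Each symbol's bit-cost is frequency × depth; summing gives 94 bits (equivalently 8 + 30 + 56).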